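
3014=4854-1840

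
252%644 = 252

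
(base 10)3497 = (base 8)6651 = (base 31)3jp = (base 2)110110101001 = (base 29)44h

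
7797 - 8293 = -496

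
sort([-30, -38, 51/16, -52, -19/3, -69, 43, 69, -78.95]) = [-78.95, -69, -52, -38, -30, -19/3, 51/16, 43, 69]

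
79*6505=513895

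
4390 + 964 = 5354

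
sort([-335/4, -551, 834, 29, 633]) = [-551, -335/4, 29, 633, 834]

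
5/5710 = 1/1142≈0.000876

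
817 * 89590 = 73195030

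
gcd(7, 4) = 1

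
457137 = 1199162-742025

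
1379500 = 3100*445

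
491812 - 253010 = 238802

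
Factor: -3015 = -1*3^2*5^1*67^1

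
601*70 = 42070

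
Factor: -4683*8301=-1*3^2*7^1*223^1*2767^1=-38873583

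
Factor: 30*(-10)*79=-1*2^2*3^1*5^2*79^1=-23700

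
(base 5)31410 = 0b100000111001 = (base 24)3fh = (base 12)1275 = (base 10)2105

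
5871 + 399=6270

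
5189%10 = 9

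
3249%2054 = 1195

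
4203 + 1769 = 5972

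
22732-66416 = -43684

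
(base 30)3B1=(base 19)87A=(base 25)4L6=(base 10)3031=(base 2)101111010111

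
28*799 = 22372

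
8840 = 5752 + 3088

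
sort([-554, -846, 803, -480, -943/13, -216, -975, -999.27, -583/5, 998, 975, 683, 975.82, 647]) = [-999.27, -975, -846, -554, -480, -216, -583/5, -943/13, 647, 683, 803, 975, 975.82, 998]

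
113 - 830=-717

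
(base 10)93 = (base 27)3c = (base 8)135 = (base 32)2t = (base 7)162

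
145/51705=29/10341 ≈ 0.00280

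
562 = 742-180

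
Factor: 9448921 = 9448921^1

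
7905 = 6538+1367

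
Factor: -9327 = -1*3^1*3109^1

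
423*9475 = 4007925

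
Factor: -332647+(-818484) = -1 * 61^1 * 113^1 * 167^1 = -1151131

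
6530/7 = 932 + 6/7 ≈ 932.86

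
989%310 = 59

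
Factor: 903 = 3^1*7^1*43^1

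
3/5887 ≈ 0.000510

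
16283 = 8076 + 8207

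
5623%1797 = 232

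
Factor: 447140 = 2^2*5^1*79^1*283^1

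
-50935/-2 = 25467+1/2 = 25467.50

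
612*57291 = 35062092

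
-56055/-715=11211/143 ≈ 78.40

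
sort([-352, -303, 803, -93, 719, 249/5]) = [-352, -303, -93, 249/5, 719, 803]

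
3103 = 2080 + 1023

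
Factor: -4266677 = -1*17^1*419^1*599^1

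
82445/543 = 151+452/543 ≈ 151.83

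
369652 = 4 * 92413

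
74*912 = 67488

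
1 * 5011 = 5011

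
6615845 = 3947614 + 2668231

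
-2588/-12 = 647/3 ≈ 215.67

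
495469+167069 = 662538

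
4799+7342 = 12141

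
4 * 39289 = 157156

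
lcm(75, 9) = 225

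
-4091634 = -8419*486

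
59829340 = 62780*953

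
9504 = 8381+1123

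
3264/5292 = 272/441 ≈ 0.617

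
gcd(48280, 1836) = 68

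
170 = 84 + 86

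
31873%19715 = 12158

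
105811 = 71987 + 33824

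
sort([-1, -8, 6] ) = [-8, -1, 6] 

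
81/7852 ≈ 0.0103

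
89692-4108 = 85584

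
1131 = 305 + 826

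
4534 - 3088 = 1446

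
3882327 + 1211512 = 5093839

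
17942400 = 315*56960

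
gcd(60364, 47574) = 2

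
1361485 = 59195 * 23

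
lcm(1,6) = 6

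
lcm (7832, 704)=62656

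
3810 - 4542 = -732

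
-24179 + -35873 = -60052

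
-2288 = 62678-64966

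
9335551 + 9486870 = 18822421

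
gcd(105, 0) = 105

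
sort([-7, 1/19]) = [-7, 1/19]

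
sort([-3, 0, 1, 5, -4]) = [-4, -3, 0, 1, 5]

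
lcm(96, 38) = 1824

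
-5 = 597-602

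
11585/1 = 11585 = 11585.00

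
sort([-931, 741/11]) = [-931, 741/11]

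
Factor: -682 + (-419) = -1*3^1*367^1 = -1101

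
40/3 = 13 + 1/3 ≈ 13.33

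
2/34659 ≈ 0.0000577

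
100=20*5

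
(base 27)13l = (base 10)831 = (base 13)4bc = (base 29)sj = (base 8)1477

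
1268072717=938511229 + 329561488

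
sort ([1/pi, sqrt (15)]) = [1/pi, sqrt (15)]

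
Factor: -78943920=-1 * 2^4 * 3^1 * 5^1 * 11^1 * 17^1 * 1759^1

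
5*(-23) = -115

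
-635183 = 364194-999377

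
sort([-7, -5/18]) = [-7, -5/18]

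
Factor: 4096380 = 2^2*3^1*5^1*67^1*1019^1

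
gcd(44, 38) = 2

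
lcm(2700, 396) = 29700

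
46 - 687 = -641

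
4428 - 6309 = -1881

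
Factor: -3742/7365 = -1*2^1*3^(-1)*5^(-1)*491^(-1)*1871^1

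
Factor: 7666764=2^2*3^1*7^1*107^1*853^1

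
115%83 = 32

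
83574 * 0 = 0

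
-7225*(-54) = 390150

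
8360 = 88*95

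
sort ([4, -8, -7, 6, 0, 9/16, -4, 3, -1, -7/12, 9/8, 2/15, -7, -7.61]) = [-8, -7.61, -7, -7, -4, -1, -7/12, 0, 2/15, 9/16, 9/8, 3, 4, 6]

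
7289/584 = 12 + 281/584 ≈ 12.48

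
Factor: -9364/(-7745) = 2^2*5^(-1)*1549^(-1)*2341^1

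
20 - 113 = -93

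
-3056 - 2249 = -5305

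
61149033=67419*907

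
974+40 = 1014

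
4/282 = 2/141 ≈ 0.0142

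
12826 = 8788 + 4038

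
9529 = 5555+3974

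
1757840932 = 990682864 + 767158068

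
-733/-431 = 1+302/431 ≈ 1.70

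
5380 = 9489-4109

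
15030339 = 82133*183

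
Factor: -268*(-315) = 2^2*3^2*5^1*7^1*67^1 = 84420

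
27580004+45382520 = 72962524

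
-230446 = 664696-895142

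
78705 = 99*795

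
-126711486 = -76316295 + -50395191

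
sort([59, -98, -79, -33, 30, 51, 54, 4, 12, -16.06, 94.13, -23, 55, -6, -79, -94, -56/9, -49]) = [-98, -94, -79, -79, -49, -33, -23, -16.06, -56/9, -6, 4, 12, 30, 51, 54, 55, 59, 94.13]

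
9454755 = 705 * 13411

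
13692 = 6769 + 6923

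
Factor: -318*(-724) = 2^3*3^1*53^1*181^1 = 230232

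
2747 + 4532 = 7279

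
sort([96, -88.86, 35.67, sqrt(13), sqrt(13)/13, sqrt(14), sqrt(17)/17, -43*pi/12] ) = [-88.86, -43*pi/12, sqrt(17)/17, sqrt(13)/13, sqrt(13), sqrt(14), 35.67, 96] 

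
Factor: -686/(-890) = 5^(-1) * 7^3 * 89^(-1) = 343/445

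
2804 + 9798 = 12602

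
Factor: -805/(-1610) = 2^(-1) = 1/2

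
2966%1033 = 900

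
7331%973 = 520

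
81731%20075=1431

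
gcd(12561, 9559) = 79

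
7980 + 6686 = 14666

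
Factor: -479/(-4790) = 2^(-1)*5^(-1) = 1/10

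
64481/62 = 1040 + 1/62 ≈ 1040.02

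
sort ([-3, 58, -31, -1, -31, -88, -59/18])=[-88, -31, -31, -59/18, -3, -1, 58]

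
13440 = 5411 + 8029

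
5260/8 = 657 + 1/2 = 657.50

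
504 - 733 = -229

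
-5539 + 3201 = -2338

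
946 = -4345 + 5291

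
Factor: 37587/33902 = 2^(-1) * 3^1 * 17^1 * 23^(-1) = 51/46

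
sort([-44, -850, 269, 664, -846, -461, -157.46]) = [-850, -846, -461, -157.46, -44, 269, 664]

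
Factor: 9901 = 9901^1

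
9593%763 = 437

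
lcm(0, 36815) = 0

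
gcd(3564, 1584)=396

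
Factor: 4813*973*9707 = 7^1*17^1*139^1*571^1*4813^1 = 45458356643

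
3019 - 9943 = -6924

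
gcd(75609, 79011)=9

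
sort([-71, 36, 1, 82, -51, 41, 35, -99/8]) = [-71, -51, -99/8, 1, 35, 36, 41, 82]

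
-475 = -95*5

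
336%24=0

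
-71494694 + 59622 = -71435072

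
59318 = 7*8474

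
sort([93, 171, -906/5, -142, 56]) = [-906/5, -142, 56, 93, 171]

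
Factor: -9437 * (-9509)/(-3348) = -1 * 2^(-2) * 3^(-3) * 31^(-1) * 37^1 * 257^1 * 9437^1 = -89736433/3348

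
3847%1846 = 155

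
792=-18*(-44)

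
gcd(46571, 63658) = 7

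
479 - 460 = 19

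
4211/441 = 9 + 242/441 ≈ 9.55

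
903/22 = 41 + 1/22 ≈ 41.05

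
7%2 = 1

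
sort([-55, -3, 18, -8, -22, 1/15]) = [-55, -22, -8, -3, 1/15, 18]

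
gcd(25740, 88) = 44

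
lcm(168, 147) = 1176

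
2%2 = 0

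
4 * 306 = 1224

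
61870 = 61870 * 1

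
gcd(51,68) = 17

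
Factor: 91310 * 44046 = 2^2 * 3^2 * 5^1 * 23^1 * 397^1 * 2447^1 = 4021840260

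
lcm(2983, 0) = 0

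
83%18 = 11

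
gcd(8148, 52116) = 12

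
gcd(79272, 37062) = 18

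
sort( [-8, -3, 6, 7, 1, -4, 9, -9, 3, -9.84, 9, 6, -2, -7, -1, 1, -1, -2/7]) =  [-9.84, -9, -8, -7, -4, -3, -2, -1, -1, -2/7, 1, 1, 3, 6, 6, 7, 9, 9]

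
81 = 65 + 16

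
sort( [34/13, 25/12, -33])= [-33, 25/12, 34/13]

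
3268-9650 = -6382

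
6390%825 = 615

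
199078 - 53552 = 145526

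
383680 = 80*4796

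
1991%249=248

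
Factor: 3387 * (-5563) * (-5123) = 3^1 * 47^1 * 109^1 * 1129^1 * 5563^1 = 96526956363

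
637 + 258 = 895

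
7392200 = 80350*92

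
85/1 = 85 = 85.00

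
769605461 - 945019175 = -175413714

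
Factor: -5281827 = -1*3^1*1760609^1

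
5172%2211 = 750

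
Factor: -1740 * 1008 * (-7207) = 2^6 * 3^3 * 5^1 * 7^1 * 29^1 * 7207^1 = 12640501440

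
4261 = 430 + 3831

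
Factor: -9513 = -1 * 3^2 * 7^1 * 151^1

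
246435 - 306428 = -59993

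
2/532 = 1/266 ≈ 0.00376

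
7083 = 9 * 787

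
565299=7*80757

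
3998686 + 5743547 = 9742233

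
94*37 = 3478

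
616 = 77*8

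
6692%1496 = 708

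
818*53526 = 43784268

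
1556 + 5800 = 7356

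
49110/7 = 7015 + 5/7 ≈ 7015.71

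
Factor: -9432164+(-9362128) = -1 * 2^2 * 3^1 * 11^1 * 142381^1 = -18794292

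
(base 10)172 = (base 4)2230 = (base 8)254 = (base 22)7i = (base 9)211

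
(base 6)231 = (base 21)47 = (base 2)1011011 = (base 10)91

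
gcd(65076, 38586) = 6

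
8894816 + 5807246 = 14702062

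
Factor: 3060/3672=2^(-1) * 3^(-1) * 5^1=5/6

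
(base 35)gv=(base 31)j2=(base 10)591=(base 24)10f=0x24f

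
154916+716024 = 870940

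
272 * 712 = 193664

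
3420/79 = 43 + 23/79 ≈ 43.29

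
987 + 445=1432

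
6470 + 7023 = 13493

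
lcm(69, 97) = 6693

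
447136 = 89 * 5024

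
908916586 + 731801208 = 1640717794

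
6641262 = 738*8999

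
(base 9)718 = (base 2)1001001000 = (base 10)584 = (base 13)35c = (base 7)1463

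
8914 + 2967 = 11881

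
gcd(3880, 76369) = 1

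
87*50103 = 4358961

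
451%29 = 16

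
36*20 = 720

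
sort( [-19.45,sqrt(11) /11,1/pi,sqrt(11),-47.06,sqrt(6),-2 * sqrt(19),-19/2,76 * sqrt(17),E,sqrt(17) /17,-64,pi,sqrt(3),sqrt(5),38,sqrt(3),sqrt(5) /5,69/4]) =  [-64,-47.06,-19.45,-19/2,-2 * sqrt(19),sqrt(17) /17,sqrt(11) /11,1/pi,sqrt(5) /5,sqrt(3),sqrt(3),sqrt(5),sqrt(6),E,pi,sqrt(11),69/4,38,76 * sqrt(17)]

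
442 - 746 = -304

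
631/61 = 10+21/61 ≈ 10.34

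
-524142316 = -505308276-18834040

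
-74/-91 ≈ 0.813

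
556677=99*5623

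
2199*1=2199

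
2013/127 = 15 + 108/127 ≈ 15.85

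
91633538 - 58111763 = 33521775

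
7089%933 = 558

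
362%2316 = 362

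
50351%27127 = 23224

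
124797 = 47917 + 76880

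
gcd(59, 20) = 1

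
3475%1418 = 639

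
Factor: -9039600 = -1*2^4*3^6*5^2*31^1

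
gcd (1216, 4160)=64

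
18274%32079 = 18274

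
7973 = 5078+2895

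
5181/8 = 647 + 5/8≈647.63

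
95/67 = 1 + 28/67 ≈ 1.42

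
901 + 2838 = 3739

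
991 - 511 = 480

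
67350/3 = 22450 = 22450.00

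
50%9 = 5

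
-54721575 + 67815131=13093556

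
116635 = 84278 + 32357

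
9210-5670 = 3540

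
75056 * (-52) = -3902912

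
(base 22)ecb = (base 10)7051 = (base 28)8rn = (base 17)176d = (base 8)15613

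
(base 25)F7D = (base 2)10010101011011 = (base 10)9563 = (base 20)13I3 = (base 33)8PQ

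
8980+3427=12407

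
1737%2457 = 1737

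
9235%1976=1331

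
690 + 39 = 729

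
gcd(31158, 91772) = 2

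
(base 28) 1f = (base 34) 19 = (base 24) 1j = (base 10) 43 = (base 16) 2b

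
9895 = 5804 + 4091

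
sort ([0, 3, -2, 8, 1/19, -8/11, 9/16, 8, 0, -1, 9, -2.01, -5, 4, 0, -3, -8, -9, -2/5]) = [-9, -8, -5, -3, -2.01, -2, -1, -8/11, -2/5, 0, 0, 0, 1/19, 9/16, 3, 4, 8, 8, 9]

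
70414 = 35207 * 2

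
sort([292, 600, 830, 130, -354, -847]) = [-847, -354, 130, 292, 600, 830]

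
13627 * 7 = 95389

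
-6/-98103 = 2/32701≈0.0000612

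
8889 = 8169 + 720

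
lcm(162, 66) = 1782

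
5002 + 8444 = 13446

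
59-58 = 1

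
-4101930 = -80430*51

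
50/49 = 1+1/49 ≈ 1.02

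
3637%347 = 167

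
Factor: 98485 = 5^1 * 19697^1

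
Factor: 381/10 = 2^(-1) * 3^1 * 5^(-1) * 127^1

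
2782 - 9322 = -6540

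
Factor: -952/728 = -1*13^(-1)*17^1 = -17/13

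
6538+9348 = 15886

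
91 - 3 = 88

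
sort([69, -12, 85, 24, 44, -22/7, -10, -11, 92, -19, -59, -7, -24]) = [-59, -24, -19, -12, -11, -10, -7, -22/7, 24, 44, 69, 85, 92]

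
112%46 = 20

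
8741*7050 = 61624050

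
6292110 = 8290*759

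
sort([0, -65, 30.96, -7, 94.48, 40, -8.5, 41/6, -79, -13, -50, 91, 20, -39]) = [-79, -65, -50, -39, -13, -8.5, -7, 0, 41/6, 20, 30.96, 40, 91, 94.48]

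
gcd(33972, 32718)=114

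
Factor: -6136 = -1*2^3*13^1*59^1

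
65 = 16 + 49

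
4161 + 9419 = 13580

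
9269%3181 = 2907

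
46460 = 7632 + 38828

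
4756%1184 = 20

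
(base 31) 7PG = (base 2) 1110101011110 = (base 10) 7518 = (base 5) 220033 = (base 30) 8AI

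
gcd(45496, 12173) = 47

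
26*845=21970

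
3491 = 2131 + 1360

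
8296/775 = 10 + 546/775 ≈ 10.70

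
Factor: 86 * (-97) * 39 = -1 * 2^1 * 3^1 * 13^1 * 43^1 * 97^1 = -325338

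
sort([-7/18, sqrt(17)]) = [-7/18, sqrt(17)]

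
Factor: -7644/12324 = -1 * 7^2 * 79^(-1) = -49/79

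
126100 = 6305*20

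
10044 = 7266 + 2778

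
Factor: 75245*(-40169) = -1*5^1*101^1*149^1*40169^1 = -3022516405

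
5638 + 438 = 6076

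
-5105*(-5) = 25525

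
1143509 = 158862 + 984647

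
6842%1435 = 1102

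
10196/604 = 16 + 133/151≈16.88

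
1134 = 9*126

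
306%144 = 18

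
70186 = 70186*1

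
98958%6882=2610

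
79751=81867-2116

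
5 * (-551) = -2755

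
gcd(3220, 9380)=140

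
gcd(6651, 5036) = 1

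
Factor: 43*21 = 3^1*7^1*43^1 = 903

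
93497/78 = 1198 + 53/78 ≈ 1198.68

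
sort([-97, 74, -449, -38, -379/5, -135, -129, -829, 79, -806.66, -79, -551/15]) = [-829, -806.66, -449, -135, -129, -97, -79, -379/5, -38, -551/15, 74, 79]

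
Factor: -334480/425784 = -1*2^1*3^(-1)*5^1*37^1*157^(-1) = -370/471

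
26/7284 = 13/3642 ≈ 0.00357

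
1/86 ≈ 0.0116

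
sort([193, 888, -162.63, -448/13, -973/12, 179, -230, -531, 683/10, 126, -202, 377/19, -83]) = [-531, -230, -202, -162.63, -83, -973/12, -448/13, 377/19, 683/10, 126, 179, 193, 888]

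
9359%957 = 746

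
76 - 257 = -181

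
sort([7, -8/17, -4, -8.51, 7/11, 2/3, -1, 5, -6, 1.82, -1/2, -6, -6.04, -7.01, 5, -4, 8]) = [-8.51, -7.01, -6.04, -6, -6, -4, -4, -1, -1/2, -8/17, 7/11, 2/3, 1.82, 5, 5, 7, 8]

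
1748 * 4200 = 7341600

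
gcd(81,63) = 9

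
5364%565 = 279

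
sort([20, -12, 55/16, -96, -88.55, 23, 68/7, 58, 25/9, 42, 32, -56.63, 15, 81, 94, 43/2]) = [-96, -88.55, -56.63, -12, 25/9, 55/16, 68/7, 15, 20, 43/2, 23, 32, 42, 58, 81, 94]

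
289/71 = 4 + 5/71 ≈ 4.07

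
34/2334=17/1167 ≈ 0.0146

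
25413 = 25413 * 1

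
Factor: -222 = -1*2^1*3^1*37^1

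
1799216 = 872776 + 926440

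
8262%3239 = 1784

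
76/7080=19/1770 ≈ 0.0107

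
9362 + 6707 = 16069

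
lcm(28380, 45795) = 2014980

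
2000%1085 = 915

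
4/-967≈-0.00414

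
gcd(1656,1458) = 18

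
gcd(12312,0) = 12312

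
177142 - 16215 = 160927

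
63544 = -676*(-94)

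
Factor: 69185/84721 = 5^1 * 7^(-3) * 13^(-1) * 19^(-1) * 101^1 * 137^1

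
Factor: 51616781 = 29^1 * 1779889^1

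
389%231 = 158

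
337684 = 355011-17327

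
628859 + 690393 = 1319252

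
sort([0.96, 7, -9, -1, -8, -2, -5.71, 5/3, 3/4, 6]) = [-9, -8, -5.71, -2, -1, 3/4, 0.96, 5/3, 6, 7]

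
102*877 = 89454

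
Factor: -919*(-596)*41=2^2*41^1*149^1*919^1=22456684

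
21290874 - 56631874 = -35341000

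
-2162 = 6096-8258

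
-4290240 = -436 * 9840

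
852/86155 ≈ 0.00989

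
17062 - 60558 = -43496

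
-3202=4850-8052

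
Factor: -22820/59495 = -1*2^2*7^1*73^(-1) = -28/73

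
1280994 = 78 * 16423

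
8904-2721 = 6183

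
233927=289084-55157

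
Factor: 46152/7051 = 2^3*3^2*11^(-1) = 72/11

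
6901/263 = 26 + 63/263 ≈ 26.24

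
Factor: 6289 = 19^1*331^1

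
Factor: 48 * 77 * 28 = 2^6 * 3^1 * 7^2 * 11^1 = 103488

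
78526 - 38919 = 39607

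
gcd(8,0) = 8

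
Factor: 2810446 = 2^1*37^1*163^1*233^1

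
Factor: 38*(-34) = -1*2^2*17^1*19^1 = -1292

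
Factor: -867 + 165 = -1*2^1*3^3*13^1 = -702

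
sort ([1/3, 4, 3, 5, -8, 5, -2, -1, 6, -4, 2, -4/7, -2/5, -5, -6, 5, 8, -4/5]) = [-8, -6, -5, -4, -2, -1, -4/5, -4/7, -2/5, 1/3, 2, 3, 4, 5, 5, 5, 6, 8]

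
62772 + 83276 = 146048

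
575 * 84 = 48300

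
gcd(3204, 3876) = 12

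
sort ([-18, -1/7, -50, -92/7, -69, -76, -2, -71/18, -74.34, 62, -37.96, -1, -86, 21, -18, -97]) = [-97, -86, -76, -74.34, -69, -50, -37.96, -18, -18, -92/7, -71/18, -2, -1, -1/7, 21, 62]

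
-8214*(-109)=895326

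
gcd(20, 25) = 5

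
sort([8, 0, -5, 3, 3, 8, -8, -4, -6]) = [-8, -6, -5, -4, 0, 3, 3, 8, 8]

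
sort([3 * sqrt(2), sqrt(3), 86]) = [sqrt(3), 3 * sqrt(2), 86]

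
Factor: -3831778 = -1*2^1*41^1*83^1*563^1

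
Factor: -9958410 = -1 * 2^1 * 3^3 * 5^1 * 7^1 * 11^1 * 479^1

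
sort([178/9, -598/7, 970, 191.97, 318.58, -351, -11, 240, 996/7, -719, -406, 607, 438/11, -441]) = [-719, -441, -406, -351, -598/7, -11, 178/9, 438/11, 996/7, 191.97, 240, 318.58, 607, 970]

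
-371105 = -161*2305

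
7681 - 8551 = -870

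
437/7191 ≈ 0.0608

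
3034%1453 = 128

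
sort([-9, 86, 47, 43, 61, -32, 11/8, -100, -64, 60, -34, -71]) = [-100, -71, -64, -34, -32, -9, 11/8, 43, 47, 60, 61, 86]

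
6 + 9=15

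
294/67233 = 98/22411 ≈ 0.00437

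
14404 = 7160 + 7244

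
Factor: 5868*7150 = 2^3*3^2*5^2*11^1*13^1*163^1 = 41956200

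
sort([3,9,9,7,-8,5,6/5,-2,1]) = [-8,-2,1,6/5,3,5,7,9,9]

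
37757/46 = 820+37/46 ≈ 820.80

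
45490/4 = 11372 + 1/2 = 11372.50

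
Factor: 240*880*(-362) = -1*2^9*3^1*5^2*11^1*181^1 = -76454400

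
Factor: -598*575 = -1*2^1*5^2*13^1*23^2 = -343850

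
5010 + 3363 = 8373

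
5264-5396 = -132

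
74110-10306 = 63804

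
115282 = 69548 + 45734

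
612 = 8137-7525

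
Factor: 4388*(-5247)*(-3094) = 2^3*3^2*7^1*11^1*13^1*17^1*53^1*1097^1 = 71235748584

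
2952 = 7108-4156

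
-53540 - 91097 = -144637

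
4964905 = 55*90271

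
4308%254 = 244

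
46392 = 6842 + 39550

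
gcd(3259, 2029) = 1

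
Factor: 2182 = 2^1*1091^1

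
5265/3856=1 + 1409/3856≈1.37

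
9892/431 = 22+410/431 ≈ 22.95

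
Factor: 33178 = 2^1 * 53^1 * 313^1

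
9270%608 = 150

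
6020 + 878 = 6898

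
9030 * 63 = 568890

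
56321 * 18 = 1013778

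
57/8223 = 19/2741 ≈ 0.00693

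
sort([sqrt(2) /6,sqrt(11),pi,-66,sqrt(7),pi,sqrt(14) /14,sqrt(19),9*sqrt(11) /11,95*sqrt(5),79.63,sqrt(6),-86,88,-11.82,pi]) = [-86,-66,-11.82,sqrt(2) /6,sqrt(14) /14,sqrt(6),sqrt(7),9*sqrt(11) /11,pi,pi,pi,sqrt(11),sqrt(19),79.63,88,95*sqrt(5)]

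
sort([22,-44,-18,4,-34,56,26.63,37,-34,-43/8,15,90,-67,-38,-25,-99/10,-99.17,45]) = [-99.17,-67,-44,-38,-34,-34,-25,-18,-99/10,-43/8,4,15,22,26.63,37,45,56,90]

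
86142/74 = 43071/37 ≈ 1164.08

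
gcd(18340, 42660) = 20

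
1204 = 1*1204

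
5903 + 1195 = 7098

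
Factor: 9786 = 2^1 * 3^1 * 7^1 * 233^1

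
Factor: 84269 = 17^1 * 4957^1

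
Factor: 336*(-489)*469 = -1*2^4*3^2*7^2*67^1*163^1 = -77058576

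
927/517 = 1+410/517≈1.79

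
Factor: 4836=2^2 * 3^1 * 13^1 * 31^1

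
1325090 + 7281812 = 8606902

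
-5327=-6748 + 1421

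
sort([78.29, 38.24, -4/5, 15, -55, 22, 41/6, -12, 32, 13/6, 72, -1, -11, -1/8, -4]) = [-55, -12, -11, -4, -1, -4/5, -1/8, 13/6, 41/6, 15, 22, 32, 38.24, 72, 78.29]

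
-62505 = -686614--624109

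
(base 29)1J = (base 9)53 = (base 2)110000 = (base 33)1F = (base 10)48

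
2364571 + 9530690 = 11895261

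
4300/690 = 430/69 ≈ 6.23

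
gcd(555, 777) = 111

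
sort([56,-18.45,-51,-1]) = [-51,-18.45,-1,56]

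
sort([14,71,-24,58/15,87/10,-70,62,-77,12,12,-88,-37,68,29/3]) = [-88,-77,-70,-37,-24,58/15,87/10,29/3,12,12,14,62,68,71]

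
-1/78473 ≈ -0.0000127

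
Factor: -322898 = -1*2^1*17^1*9497^1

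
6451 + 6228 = 12679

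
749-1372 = -623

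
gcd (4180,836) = 836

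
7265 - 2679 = 4586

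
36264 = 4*9066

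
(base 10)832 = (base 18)2a4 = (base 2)1101000000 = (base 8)1500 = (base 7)2266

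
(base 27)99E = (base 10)6818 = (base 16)1AA2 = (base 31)72T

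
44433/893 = 49 + 676/893 ≈ 49.76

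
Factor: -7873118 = -1 * 2^1 * 11^1 * 89^1 * 4021^1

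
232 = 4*58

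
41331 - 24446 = 16885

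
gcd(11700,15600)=3900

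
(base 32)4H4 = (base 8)11044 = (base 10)4644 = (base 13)2163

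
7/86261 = 1/12323 ≈ 0.0000811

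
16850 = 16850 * 1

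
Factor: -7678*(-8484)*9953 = 2^3*3^1*7^1*11^1*37^1*101^1*269^1*349^1 = 648339932856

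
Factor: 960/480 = 2^1 = 2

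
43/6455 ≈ 0.00666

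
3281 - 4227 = -946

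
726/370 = 1 + 178/185 ≈ 1.96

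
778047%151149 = 22302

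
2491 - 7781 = -5290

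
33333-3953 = 29380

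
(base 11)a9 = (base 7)230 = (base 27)4b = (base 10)119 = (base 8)167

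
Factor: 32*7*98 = 2^6*7^3 = 21952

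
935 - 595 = 340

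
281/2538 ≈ 0.111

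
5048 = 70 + 4978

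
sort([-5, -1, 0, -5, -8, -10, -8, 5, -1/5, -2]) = [-10, -8, -8, -5, -5, -2, -1, -1/5, 0, 5]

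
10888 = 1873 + 9015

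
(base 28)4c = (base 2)1111100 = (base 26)4k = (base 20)64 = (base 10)124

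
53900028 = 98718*546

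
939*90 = 84510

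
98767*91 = 8987797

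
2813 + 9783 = 12596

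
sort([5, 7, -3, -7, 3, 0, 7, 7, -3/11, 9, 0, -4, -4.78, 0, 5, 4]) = [-7, -4.78, -4, -3, -3/11, 0, 0, 0, 3, 4, 5, 5, 7, 7, 7, 9]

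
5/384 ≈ 0.0130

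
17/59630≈0.000285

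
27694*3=83082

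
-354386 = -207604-146782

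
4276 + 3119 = 7395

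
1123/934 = 1 + 189/934 ≈ 1.20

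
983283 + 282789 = 1266072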